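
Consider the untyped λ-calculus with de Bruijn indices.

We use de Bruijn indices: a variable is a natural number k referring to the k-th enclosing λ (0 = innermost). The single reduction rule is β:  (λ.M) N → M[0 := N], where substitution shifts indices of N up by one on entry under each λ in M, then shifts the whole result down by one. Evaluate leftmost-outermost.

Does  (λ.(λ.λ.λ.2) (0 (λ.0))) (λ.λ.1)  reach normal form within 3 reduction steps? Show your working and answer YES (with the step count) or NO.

Answer: YES — reaches normal form λ.λ.λ.λ.0 in 3 ≤ 3 steps

Derivation:
  start: (λ.(λ.λ.λ.2) (0 (λ.0))) (λ.λ.1)
  →1  (λ.λ.λ.2) ((λ.λ.1) (λ.0))
  →2  λ.λ.(λ.λ.1) (λ.0)
  →3  λ.λ.λ.λ.0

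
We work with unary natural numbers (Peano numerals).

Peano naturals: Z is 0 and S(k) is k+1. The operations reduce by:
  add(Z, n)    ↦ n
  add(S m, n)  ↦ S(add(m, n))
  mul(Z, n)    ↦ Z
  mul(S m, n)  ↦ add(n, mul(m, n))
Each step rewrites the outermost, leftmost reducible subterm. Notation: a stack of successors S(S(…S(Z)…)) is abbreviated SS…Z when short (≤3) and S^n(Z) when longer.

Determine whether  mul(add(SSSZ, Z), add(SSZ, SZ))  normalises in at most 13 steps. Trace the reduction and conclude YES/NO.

  start: mul(add(SSSZ, Z), add(SSZ, SZ))
  →1  mul(S(add(SSZ, Z)), add(SSZ, SZ))
  →2  add(add(SSZ, SZ), mul(add(SSZ, Z), add(SSZ, SZ)))
  →3  add(S(add(SZ, SZ)), mul(add(SSZ, Z), add(SSZ, SZ)))
  →4  S(add(add(SZ, SZ), mul(add(SSZ, Z), add(SSZ, SZ))))
  →5  S(add(S(add(Z, SZ)), mul(add(SSZ, Z), add(SSZ, SZ))))
  →6  S(S(add(add(Z, SZ), mul(add(SSZ, Z), add(SSZ, SZ)))))
  →7  S(S(add(SZ, mul(add(SSZ, Z), add(SSZ, SZ)))))
  →8  S(S(S(add(Z, mul(add(SSZ, Z), add(SSZ, SZ))))))
  →9  S(S(S(mul(add(SSZ, Z), add(SSZ, SZ)))))
  →10  S(S(S(mul(S(add(SZ, Z)), add(SSZ, SZ)))))
  →11  S(S(S(add(add(SSZ, SZ), mul(add(SZ, Z), add(SSZ, SZ))))))
  →12  S(S(S(add(S(add(SZ, SZ)), mul(add(SZ, Z), add(SSZ, SZ))))))
  →13  S(S(S(S(add(add(SZ, SZ), mul(add(SZ, Z), add(SSZ, SZ)))))))

Answer: NO — after 13 steps the term is S(S(S(S(add(add(SZ, SZ), mul(add(SZ, Z), add(SSZ, SZ))))))), not yet normal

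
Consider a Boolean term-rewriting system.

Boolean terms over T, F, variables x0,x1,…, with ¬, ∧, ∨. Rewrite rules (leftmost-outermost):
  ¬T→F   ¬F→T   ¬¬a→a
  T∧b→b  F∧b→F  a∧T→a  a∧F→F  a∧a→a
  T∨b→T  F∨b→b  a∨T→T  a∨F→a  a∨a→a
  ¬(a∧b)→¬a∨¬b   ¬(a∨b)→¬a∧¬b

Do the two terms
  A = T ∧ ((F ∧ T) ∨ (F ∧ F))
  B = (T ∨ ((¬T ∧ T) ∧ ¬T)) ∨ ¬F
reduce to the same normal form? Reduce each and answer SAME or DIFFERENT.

Answer: DIFFERENT — A ⇓ F, B ⇓ T

Reduction:
Term A:
  start: T ∧ ((F ∧ T) ∨ (F ∧ F))
  [1] (F ∧ T) ∨ (F ∧ F)
  [2] F ∨ (F ∧ F)
  [3] F ∧ F
  [4] F

Term B:
  start: (T ∨ ((¬T ∧ T) ∧ ¬T)) ∨ ¬F
  [1] T ∨ ¬F
  [2] T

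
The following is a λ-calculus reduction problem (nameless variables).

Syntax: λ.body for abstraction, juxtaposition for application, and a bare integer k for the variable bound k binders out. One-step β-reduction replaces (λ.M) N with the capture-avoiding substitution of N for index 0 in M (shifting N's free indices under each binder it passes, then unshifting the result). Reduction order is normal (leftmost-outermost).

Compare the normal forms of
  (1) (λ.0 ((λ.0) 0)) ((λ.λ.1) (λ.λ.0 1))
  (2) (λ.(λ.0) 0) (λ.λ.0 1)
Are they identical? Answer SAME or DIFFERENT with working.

Term A:
  start: (λ.0 ((λ.0) 0)) ((λ.λ.1) (λ.λ.0 1))
  →1  (λ.λ.1) (λ.λ.0 1) ((λ.0) ((λ.λ.1) (λ.λ.0 1)))
  →2  (λ.λ.λ.0 1) ((λ.0) ((λ.λ.1) (λ.λ.0 1)))
  →3  λ.λ.0 1

Term B:
  start: (λ.(λ.0) 0) (λ.λ.0 1)
  →1  (λ.0) (λ.λ.0 1)
  →2  λ.λ.0 1

Answer: SAME — A ⇓ λ.λ.0 1, B ⇓ λ.λ.0 1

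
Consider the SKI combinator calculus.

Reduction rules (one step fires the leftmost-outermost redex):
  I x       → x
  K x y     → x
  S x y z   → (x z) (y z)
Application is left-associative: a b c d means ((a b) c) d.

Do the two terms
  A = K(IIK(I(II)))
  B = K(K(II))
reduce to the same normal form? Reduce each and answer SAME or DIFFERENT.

Answer: SAME — A ⇓ K(KI), B ⇓ K(KI)

Working:
Term A:
  start: K(IIK(I(II)))
  [1] K(IK(I(II)))
  [2] K(K(I(II)))
  [3] K(K(II))
  [4] K(KI)

Term B:
  start: K(K(II))
  [1] K(KI)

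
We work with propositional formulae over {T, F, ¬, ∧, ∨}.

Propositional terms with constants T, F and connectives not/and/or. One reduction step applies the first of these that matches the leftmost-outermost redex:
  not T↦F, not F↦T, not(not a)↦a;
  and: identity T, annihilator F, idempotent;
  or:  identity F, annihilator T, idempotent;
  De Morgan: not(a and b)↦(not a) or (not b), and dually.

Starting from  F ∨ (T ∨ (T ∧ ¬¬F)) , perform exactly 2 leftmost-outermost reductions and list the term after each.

Answer: after 2 steps: T

Reduction:
  start: F ∨ (T ∨ (T ∧ ¬¬F))
  step 1: T ∨ (T ∧ ¬¬F)
  step 2: T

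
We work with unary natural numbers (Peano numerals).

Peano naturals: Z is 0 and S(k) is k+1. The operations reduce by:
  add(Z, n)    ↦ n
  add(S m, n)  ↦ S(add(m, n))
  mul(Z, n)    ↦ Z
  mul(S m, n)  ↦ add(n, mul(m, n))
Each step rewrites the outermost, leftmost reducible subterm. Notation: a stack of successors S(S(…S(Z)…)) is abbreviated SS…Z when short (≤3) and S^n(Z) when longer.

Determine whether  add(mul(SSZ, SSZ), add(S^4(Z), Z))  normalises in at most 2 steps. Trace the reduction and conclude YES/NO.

Answer: NO — after 2 steps the term is add(S(add(SZ, mul(SZ, SSZ))), add(S^4(Z), Z)), not yet normal

Working:
  start: add(mul(SSZ, SSZ), add(S^4(Z), Z))
  step 1: add(add(SSZ, mul(SZ, SSZ)), add(S^4(Z), Z))
  step 2: add(S(add(SZ, mul(SZ, SSZ))), add(S^4(Z), Z))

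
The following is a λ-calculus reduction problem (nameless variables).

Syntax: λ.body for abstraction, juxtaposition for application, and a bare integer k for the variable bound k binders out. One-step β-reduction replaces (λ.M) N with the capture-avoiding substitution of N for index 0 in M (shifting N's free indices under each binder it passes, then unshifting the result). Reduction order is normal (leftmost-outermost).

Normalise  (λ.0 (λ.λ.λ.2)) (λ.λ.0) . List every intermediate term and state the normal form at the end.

  start: (λ.0 (λ.λ.λ.2)) (λ.λ.0)
  →1  (λ.λ.0) (λ.λ.λ.2)
  →2  λ.0

Answer: normal form = λ.0  (in 2 steps)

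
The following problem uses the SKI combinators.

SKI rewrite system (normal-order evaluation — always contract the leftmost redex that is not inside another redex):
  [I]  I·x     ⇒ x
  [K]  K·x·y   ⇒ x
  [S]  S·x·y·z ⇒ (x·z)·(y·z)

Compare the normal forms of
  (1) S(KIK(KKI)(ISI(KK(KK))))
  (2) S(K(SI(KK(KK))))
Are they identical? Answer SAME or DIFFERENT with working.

Answer: SAME — A ⇓ S(K(SIK)), B ⇓ S(K(SIK))

Derivation:
Term A:
  start: S(KIK(KKI)(ISI(KK(KK))))
  [1] S(I(KKI)(ISI(KK(KK))))
  [2] S(KKI(ISI(KK(KK))))
  [3] S(K(ISI(KK(KK))))
  [4] S(K(SI(KK(KK))))
  [5] S(K(SIK))

Term B:
  start: S(K(SI(KK(KK))))
  [1] S(K(SIK))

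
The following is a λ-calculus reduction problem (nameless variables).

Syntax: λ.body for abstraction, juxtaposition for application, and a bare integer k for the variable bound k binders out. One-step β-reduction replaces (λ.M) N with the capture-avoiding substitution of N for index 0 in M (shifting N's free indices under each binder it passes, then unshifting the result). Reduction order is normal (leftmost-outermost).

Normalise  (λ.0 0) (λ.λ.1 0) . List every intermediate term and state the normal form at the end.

Answer: normal form = λ.λ.1 0  (in 3 steps)

Reduction:
  start: (λ.0 0) (λ.λ.1 0)
  step 1: (λ.λ.1 0) (λ.λ.1 0)
  step 2: λ.(λ.λ.1 0) 0
  step 3: λ.λ.1 0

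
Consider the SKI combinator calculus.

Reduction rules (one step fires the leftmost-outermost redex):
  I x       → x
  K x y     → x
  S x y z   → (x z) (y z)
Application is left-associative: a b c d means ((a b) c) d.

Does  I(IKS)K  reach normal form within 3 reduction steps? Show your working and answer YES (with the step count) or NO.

  start: I(IKS)K
  →1  IKSK
  →2  KSK
  →3  S

Answer: YES — reaches normal form S in 3 ≤ 3 steps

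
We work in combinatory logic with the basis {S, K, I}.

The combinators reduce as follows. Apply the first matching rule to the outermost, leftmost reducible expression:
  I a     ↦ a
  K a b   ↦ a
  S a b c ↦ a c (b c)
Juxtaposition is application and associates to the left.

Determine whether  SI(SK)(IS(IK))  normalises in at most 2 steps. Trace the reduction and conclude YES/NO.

Answer: NO — after 2 steps the term is IS(IK)(SK(IS(IK))), not yet normal

Working:
  start: SI(SK)(IS(IK))
  step 1: I(IS(IK))(SK(IS(IK)))
  step 2: IS(IK)(SK(IS(IK)))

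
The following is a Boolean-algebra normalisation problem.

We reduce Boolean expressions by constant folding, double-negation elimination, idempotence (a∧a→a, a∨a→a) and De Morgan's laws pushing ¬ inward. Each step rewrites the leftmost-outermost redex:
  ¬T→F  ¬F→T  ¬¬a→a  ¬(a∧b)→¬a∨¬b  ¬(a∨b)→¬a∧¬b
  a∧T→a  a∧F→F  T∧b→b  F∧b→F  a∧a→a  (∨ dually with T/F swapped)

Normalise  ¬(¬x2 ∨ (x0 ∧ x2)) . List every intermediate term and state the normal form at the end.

Answer: normal form = x2 ∧ (¬x0 ∨ ¬x2)  (in 3 steps)

Reduction:
  start: ¬(¬x2 ∨ (x0 ∧ x2))
  [1] ¬¬x2 ∧ ¬(x0 ∧ x2)
  [2] x2 ∧ ¬(x0 ∧ x2)
  [3] x2 ∧ (¬x0 ∨ ¬x2)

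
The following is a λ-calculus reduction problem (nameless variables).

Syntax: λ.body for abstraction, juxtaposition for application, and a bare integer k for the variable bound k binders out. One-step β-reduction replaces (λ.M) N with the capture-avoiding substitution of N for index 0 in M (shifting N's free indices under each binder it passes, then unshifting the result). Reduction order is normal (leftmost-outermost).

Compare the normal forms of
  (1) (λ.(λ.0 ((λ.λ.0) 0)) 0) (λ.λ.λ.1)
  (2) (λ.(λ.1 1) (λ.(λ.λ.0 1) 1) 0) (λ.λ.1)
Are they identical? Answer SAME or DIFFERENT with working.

Term A:
  start: (λ.(λ.0 ((λ.λ.0) 0)) 0) (λ.λ.λ.1)
  [1] (λ.0 ((λ.λ.0) 0)) (λ.λ.λ.1)
  [2] (λ.λ.λ.1) ((λ.λ.0) (λ.λ.λ.1))
  [3] λ.λ.1

Term B:
  start: (λ.(λ.1 1) (λ.(λ.λ.0 1) 1) 0) (λ.λ.1)
  [1] (λ.(λ.λ.1) (λ.λ.1)) (λ.(λ.λ.0 1) (λ.λ.1)) (λ.λ.1)
  [2] (λ.λ.1) (λ.λ.1) (λ.λ.1)
  [3] (λ.λ.λ.1) (λ.λ.1)
  [4] λ.λ.1

Answer: SAME — A ⇓ λ.λ.1, B ⇓ λ.λ.1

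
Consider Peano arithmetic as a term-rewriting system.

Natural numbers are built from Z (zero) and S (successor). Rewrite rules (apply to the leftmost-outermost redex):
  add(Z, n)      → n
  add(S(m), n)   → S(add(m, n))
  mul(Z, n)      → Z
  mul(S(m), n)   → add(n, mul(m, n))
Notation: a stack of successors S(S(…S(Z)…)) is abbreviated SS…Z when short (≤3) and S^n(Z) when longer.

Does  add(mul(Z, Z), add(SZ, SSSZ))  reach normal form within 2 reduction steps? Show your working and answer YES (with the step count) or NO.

Answer: NO — after 2 steps the term is add(SZ, SSSZ), not yet normal

Derivation:
  start: add(mul(Z, Z), add(SZ, SSSZ))
  step 1: add(Z, add(SZ, SSSZ))
  step 2: add(SZ, SSSZ)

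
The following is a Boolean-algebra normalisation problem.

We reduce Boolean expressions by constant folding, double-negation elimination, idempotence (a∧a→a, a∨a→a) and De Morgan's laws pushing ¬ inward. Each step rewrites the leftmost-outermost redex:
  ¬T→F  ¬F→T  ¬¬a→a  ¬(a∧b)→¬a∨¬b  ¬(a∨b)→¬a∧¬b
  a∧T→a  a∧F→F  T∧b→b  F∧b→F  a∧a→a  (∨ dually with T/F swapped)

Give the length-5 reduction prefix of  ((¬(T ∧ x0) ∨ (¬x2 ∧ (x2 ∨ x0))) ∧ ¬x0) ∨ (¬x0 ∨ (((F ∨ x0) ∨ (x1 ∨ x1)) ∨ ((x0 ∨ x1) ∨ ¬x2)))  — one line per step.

Answer: after 5 steps: ((¬x0 ∨ (¬x2 ∧ (x2 ∨ x0))) ∧ ¬x0) ∨ (¬x0 ∨ ((x0 ∨ x1) ∨ ((x0 ∨ x1) ∨ ¬x2)))

Reduction:
  start: ((¬(T ∧ x0) ∨ (¬x2 ∧ (x2 ∨ x0))) ∧ ¬x0) ∨ (¬x0 ∨ (((F ∨ x0) ∨ (x1 ∨ x1)) ∨ ((x0 ∨ x1) ∨ ¬x2)))
  step 1: (((¬T ∨ ¬x0) ∨ (¬x2 ∧ (x2 ∨ x0))) ∧ ¬x0) ∨ (¬x0 ∨ (((F ∨ x0) ∨ (x1 ∨ x1)) ∨ ((x0 ∨ x1) ∨ ¬x2)))
  step 2: (((F ∨ ¬x0) ∨ (¬x2 ∧ (x2 ∨ x0))) ∧ ¬x0) ∨ (¬x0 ∨ (((F ∨ x0) ∨ (x1 ∨ x1)) ∨ ((x0 ∨ x1) ∨ ¬x2)))
  step 3: ((¬x0 ∨ (¬x2 ∧ (x2 ∨ x0))) ∧ ¬x0) ∨ (¬x0 ∨ (((F ∨ x0) ∨ (x1 ∨ x1)) ∨ ((x0 ∨ x1) ∨ ¬x2)))
  step 4: ((¬x0 ∨ (¬x2 ∧ (x2 ∨ x0))) ∧ ¬x0) ∨ (¬x0 ∨ ((x0 ∨ (x1 ∨ x1)) ∨ ((x0 ∨ x1) ∨ ¬x2)))
  step 5: ((¬x0 ∨ (¬x2 ∧ (x2 ∨ x0))) ∧ ¬x0) ∨ (¬x0 ∨ ((x0 ∨ x1) ∨ ((x0 ∨ x1) ∨ ¬x2)))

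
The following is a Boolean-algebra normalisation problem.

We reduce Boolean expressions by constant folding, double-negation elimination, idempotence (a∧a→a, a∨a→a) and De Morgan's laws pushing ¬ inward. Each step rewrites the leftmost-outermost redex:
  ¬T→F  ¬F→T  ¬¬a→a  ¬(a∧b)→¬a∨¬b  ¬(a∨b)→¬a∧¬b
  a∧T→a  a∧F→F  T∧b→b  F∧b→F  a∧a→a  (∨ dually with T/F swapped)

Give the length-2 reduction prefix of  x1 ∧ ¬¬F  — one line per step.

Answer: after 2 steps: F

Derivation:
  start: x1 ∧ ¬¬F
  →1  x1 ∧ F
  →2  F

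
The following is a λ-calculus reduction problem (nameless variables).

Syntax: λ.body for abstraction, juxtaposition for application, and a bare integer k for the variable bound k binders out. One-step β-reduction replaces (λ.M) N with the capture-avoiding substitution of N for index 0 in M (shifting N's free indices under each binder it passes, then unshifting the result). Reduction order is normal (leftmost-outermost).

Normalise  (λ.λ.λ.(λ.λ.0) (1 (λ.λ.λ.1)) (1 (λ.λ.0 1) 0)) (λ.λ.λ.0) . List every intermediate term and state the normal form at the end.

  start: (λ.λ.λ.(λ.λ.0) (1 (λ.λ.λ.1)) (1 (λ.λ.0 1) 0)) (λ.λ.λ.0)
  [1] λ.λ.(λ.λ.0) (1 (λ.λ.λ.1)) (1 (λ.λ.0 1) 0)
  [2] λ.λ.(λ.0) (1 (λ.λ.0 1) 0)
  [3] λ.λ.1 (λ.λ.0 1) 0

Answer: normal form = λ.λ.1 (λ.λ.0 1) 0  (in 3 steps)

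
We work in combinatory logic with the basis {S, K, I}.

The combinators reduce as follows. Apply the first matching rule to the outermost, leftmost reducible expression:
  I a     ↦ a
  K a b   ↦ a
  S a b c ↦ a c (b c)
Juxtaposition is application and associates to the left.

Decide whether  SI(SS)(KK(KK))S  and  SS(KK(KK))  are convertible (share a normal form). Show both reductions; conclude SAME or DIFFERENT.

Answer: SAME — A ⇓ SSK, B ⇓ SSK

Working:
Term A:
  start: SI(SS)(KK(KK))S
  →1  I(KK(KK))(SS(KK(KK)))S
  →2  KK(KK)(SS(KK(KK)))S
  →3  K(SS(KK(KK)))S
  →4  SS(KK(KK))
  →5  SSK

Term B:
  start: SS(KK(KK))
  →1  SSK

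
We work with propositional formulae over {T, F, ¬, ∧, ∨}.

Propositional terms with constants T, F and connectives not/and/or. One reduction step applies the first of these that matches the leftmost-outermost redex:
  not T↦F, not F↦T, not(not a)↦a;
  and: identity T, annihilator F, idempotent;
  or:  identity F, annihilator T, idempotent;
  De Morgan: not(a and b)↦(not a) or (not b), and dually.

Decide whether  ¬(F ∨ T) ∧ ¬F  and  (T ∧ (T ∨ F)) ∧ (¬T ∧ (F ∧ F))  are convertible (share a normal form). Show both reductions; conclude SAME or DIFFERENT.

Term A:
  start: ¬(F ∨ T) ∧ ¬F
  →1  (¬F ∧ ¬T) ∧ ¬F
  →2  (T ∧ ¬T) ∧ ¬F
  →3  ¬T ∧ ¬F
  →4  F ∧ ¬F
  →5  F

Term B:
  start: (T ∧ (T ∨ F)) ∧ (¬T ∧ (F ∧ F))
  →1  (T ∨ F) ∧ (¬T ∧ (F ∧ F))
  →2  T ∧ (¬T ∧ (F ∧ F))
  →3  ¬T ∧ (F ∧ F)
  →4  F ∧ (F ∧ F)
  →5  F

Answer: SAME — A ⇓ F, B ⇓ F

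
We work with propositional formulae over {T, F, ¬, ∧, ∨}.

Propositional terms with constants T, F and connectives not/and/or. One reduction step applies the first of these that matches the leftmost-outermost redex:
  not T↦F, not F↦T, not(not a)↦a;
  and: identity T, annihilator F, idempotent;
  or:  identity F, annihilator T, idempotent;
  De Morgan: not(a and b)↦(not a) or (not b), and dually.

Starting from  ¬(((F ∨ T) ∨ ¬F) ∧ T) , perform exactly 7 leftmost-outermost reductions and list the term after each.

  start: ¬(((F ∨ T) ∨ ¬F) ∧ T)
  →1  ¬((F ∨ T) ∨ ¬F) ∨ ¬T
  →2  (¬(F ∨ T) ∧ ¬¬F) ∨ ¬T
  →3  ((¬F ∧ ¬T) ∧ ¬¬F) ∨ ¬T
  →4  ((T ∧ ¬T) ∧ ¬¬F) ∨ ¬T
  →5  (¬T ∧ ¬¬F) ∨ ¬T
  →6  (F ∧ ¬¬F) ∨ ¬T
  →7  F ∨ ¬T

Answer: after 7 steps: F ∨ ¬T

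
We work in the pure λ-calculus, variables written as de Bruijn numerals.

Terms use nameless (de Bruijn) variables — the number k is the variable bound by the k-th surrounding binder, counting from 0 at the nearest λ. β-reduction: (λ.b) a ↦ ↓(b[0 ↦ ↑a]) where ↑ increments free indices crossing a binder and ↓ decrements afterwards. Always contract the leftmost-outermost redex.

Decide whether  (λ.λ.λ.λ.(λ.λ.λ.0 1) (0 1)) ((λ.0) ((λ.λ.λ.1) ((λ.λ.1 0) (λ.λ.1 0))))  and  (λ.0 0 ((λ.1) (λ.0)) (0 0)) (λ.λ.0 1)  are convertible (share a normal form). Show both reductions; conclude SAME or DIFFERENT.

Term A:
  start: (λ.λ.λ.λ.(λ.λ.λ.0 1) (0 1)) ((λ.0) ((λ.λ.λ.1) ((λ.λ.1 0) (λ.λ.1 0))))
  step 1: λ.λ.λ.(λ.λ.λ.0 1) (0 1)
  step 2: λ.λ.λ.λ.λ.0 1

Term B:
  start: (λ.0 0 ((λ.1) (λ.0)) (0 0)) (λ.λ.0 1)
  step 1: (λ.λ.0 1) (λ.λ.0 1) ((λ.λ.λ.0 1) (λ.0)) ((λ.λ.0 1) (λ.λ.0 1))
  step 2: (λ.0 (λ.λ.0 1)) ((λ.λ.λ.0 1) (λ.0)) ((λ.λ.0 1) (λ.λ.0 1))
  step 3: (λ.λ.λ.0 1) (λ.0) (λ.λ.0 1) ((λ.λ.0 1) (λ.λ.0 1))
  step 4: (λ.λ.0 1) (λ.λ.0 1) ((λ.λ.0 1) (λ.λ.0 1))
  step 5: (λ.0 (λ.λ.0 1)) ((λ.λ.0 1) (λ.λ.0 1))
  step 6: (λ.λ.0 1) (λ.λ.0 1) (λ.λ.0 1)
  step 7: (λ.0 (λ.λ.0 1)) (λ.λ.0 1)
  step 8: (λ.λ.0 1) (λ.λ.0 1)
  step 9: λ.0 (λ.λ.0 1)

Answer: DIFFERENT — A ⇓ λ.λ.λ.λ.λ.0 1, B ⇓ λ.0 (λ.λ.0 1)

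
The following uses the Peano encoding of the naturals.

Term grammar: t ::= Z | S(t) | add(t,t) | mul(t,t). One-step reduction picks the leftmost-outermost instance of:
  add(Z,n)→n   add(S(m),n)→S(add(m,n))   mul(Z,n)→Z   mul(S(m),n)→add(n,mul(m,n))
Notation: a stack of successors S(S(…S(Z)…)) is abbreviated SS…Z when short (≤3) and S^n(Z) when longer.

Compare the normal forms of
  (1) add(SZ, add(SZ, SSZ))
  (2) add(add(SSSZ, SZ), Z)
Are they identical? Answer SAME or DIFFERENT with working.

Answer: SAME — A ⇓ S^4(Z), B ⇓ S^4(Z)

Working:
Term A:
  start: add(SZ, add(SZ, SSZ))
  step 1: S(add(Z, add(SZ, SSZ)))
  step 2: S(add(SZ, SSZ))
  step 3: S(S(add(Z, SSZ)))
  step 4: S^4(Z)

Term B:
  start: add(add(SSSZ, SZ), Z)
  step 1: add(S(add(SSZ, SZ)), Z)
  step 2: S(add(add(SSZ, SZ), Z))
  step 3: S(add(S(add(SZ, SZ)), Z))
  step 4: S(S(add(add(SZ, SZ), Z)))
  step 5: S(S(add(S(add(Z, SZ)), Z)))
  step 6: S(S(S(add(add(Z, SZ), Z))))
  step 7: S(S(S(add(SZ, Z))))
  step 8: S(S(S(S(add(Z, Z)))))
  step 9: S^4(Z)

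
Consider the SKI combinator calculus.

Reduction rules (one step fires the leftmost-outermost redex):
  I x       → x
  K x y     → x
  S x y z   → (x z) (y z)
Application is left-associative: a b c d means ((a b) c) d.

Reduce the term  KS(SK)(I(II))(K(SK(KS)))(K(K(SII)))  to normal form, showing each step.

  start: KS(SK)(I(II))(K(SK(KS)))(K(K(SII)))
  [1] S(I(II))(K(SK(KS)))(K(K(SII)))
  [2] I(II)(K(K(SII)))(K(SK(KS))(K(K(SII))))
  [3] II(K(K(SII)))(K(SK(KS))(K(K(SII))))
  [4] I(K(K(SII)))(K(SK(KS))(K(K(SII))))
  [5] K(K(SII))(K(SK(KS))(K(K(SII))))
  [6] K(SII)

Answer: normal form = K(SII)  (in 6 steps)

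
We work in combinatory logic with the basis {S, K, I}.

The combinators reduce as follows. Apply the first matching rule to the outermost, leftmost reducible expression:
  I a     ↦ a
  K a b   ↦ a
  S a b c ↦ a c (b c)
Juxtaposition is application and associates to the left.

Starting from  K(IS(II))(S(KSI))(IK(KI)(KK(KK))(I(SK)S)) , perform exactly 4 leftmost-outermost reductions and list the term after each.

  start: K(IS(II))(S(KSI))(IK(KI)(KK(KK))(I(SK)S))
  [1] IS(II)(IK(KI)(KK(KK))(I(SK)S))
  [2] S(II)(IK(KI)(KK(KK))(I(SK)S))
  [3] SI(IK(KI)(KK(KK))(I(SK)S))
  [4] SI(K(KI)(KK(KK))(I(SK)S))

Answer: after 4 steps: SI(K(KI)(KK(KK))(I(SK)S))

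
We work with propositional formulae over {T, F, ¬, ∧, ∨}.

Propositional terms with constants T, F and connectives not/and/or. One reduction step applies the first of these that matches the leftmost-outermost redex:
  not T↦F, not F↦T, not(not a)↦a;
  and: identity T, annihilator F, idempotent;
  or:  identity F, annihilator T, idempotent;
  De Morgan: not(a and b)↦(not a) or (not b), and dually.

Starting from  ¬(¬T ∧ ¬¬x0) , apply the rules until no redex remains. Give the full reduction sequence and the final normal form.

Answer: normal form = T  (in 3 steps)

Working:
  start: ¬(¬T ∧ ¬¬x0)
  [1] ¬¬T ∨ ¬¬¬x0
  [2] T ∨ ¬¬¬x0
  [3] T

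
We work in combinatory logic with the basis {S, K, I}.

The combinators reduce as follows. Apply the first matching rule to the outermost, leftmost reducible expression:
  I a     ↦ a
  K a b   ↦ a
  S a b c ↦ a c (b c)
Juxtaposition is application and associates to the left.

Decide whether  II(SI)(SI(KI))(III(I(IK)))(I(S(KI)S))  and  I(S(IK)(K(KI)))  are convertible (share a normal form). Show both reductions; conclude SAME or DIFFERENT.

Answer: DIFFERENT — A ⇓ KI, B ⇓ SK(K(KI))

Working:
Term A:
  start: II(SI)(SI(KI))(III(I(IK)))(I(S(KI)S))
  [1] I(SI)(SI(KI))(III(I(IK)))(I(S(KI)S))
  [2] SI(SI(KI))(III(I(IK)))(I(S(KI)S))
  [3] I(III(I(IK)))(SI(KI)(III(I(IK))))(I(S(KI)S))
  [4] III(I(IK))(SI(KI)(III(I(IK))))(I(S(KI)S))
  [5] II(I(IK))(SI(KI)(III(I(IK))))(I(S(KI)S))
  [6] I(I(IK))(SI(KI)(III(I(IK))))(I(S(KI)S))
  [7] I(IK)(SI(KI)(III(I(IK))))(I(S(KI)S))
  [8] IK(SI(KI)(III(I(IK))))(I(S(KI)S))
  [9] K(SI(KI)(III(I(IK))))(I(S(KI)S))
  [10] SI(KI)(III(I(IK)))
  [11] I(III(I(IK)))(KI(III(I(IK))))
  [12] III(I(IK))(KI(III(I(IK))))
  [13] II(I(IK))(KI(III(I(IK))))
  [14] I(I(IK))(KI(III(I(IK))))
  [15] I(IK)(KI(III(I(IK))))
  [16] IK(KI(III(I(IK))))
  [17] K(KI(III(I(IK))))
  [18] KI

Term B:
  start: I(S(IK)(K(KI)))
  [1] S(IK)(K(KI))
  [2] SK(K(KI))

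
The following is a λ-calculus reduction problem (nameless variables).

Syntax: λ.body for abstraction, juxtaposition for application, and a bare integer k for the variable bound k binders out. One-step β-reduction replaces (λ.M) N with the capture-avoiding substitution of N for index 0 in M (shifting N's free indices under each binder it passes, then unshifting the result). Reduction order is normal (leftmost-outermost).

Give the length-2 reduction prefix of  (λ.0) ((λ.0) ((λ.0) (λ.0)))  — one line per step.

Answer: after 2 steps: (λ.0) (λ.0)

Derivation:
  start: (λ.0) ((λ.0) ((λ.0) (λ.0)))
  step 1: (λ.0) ((λ.0) (λ.0))
  step 2: (λ.0) (λ.0)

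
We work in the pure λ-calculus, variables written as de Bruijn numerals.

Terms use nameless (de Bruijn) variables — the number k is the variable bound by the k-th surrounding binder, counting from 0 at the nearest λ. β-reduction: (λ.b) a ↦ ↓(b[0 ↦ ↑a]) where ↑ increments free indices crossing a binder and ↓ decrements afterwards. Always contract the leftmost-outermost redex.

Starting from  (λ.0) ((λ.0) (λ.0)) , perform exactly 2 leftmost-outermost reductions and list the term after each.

Answer: after 2 steps: λ.0

Derivation:
  start: (λ.0) ((λ.0) (λ.0))
  [1] (λ.0) (λ.0)
  [2] λ.0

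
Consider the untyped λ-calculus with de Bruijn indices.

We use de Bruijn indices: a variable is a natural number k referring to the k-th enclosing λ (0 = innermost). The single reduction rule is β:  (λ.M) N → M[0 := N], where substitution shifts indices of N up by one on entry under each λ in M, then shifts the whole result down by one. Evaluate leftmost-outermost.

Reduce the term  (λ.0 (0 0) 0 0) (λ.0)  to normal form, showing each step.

Answer: normal form = λ.0  (in 5 steps)

Reduction:
  start: (λ.0 (0 0) 0 0) (λ.0)
  [1] (λ.0) ((λ.0) (λ.0)) (λ.0) (λ.0)
  [2] (λ.0) (λ.0) (λ.0) (λ.0)
  [3] (λ.0) (λ.0) (λ.0)
  [4] (λ.0) (λ.0)
  [5] λ.0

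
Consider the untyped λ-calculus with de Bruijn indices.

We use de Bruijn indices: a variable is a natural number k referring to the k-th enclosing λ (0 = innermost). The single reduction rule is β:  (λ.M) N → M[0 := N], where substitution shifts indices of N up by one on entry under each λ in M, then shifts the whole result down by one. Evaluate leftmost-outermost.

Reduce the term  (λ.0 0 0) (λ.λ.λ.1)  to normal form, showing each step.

  start: (λ.0 0 0) (λ.λ.λ.1)
  step 1: (λ.λ.λ.1) (λ.λ.λ.1) (λ.λ.λ.1)
  step 2: (λ.λ.1) (λ.λ.λ.1)
  step 3: λ.λ.λ.λ.1

Answer: normal form = λ.λ.λ.λ.1  (in 3 steps)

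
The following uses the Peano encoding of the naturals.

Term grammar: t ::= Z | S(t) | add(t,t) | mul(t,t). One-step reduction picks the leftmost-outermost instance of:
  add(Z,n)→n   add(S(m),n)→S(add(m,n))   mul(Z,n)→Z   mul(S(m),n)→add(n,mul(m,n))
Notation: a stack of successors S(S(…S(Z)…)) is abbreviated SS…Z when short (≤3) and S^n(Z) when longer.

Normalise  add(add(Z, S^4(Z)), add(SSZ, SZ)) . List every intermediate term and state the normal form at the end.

  start: add(add(Z, S^4(Z)), add(SSZ, SZ))
  [1] add(S^4(Z), add(SSZ, SZ))
  [2] S(add(SSSZ, add(SSZ, SZ)))
  [3] S(S(add(SSZ, add(SSZ, SZ))))
  [4] S(S(S(add(SZ, add(SSZ, SZ)))))
  [5] S(S(S(S(add(Z, add(SSZ, SZ))))))
  [6] S(S(S(S(add(SSZ, SZ)))))
  [7] S(S(S(S(S(add(SZ, SZ))))))
  [8] S(S(S(S(S(S(add(Z, SZ)))))))
  [9] S^7(Z)

Answer: normal form = S^7(Z)  (in 9 steps)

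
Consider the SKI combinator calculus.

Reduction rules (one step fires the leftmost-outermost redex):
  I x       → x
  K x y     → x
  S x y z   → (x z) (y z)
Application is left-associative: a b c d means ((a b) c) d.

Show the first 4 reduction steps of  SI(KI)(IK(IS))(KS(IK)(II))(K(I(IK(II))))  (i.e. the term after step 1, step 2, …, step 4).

  start: SI(KI)(IK(IS))(KS(IK)(II))(K(I(IK(II))))
  [1] I(IK(IS))(KI(IK(IS)))(KS(IK)(II))(K(I(IK(II))))
  [2] IK(IS)(KI(IK(IS)))(KS(IK)(II))(K(I(IK(II))))
  [3] K(IS)(KI(IK(IS)))(KS(IK)(II))(K(I(IK(II))))
  [4] IS(KS(IK)(II))(K(I(IK(II))))

Answer: after 4 steps: IS(KS(IK)(II))(K(I(IK(II))))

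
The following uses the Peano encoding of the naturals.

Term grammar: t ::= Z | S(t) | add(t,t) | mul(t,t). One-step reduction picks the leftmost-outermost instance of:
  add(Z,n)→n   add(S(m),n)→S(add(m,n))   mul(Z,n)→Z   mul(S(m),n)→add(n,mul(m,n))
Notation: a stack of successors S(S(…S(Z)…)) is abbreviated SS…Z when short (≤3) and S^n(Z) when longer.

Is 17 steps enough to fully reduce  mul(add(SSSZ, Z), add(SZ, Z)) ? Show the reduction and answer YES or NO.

Answer: NO — after 17 steps the term is S(S(S(add(Z, mul(add(Z, Z), add(SZ, Z)))))), not yet normal

Derivation:
  start: mul(add(SSSZ, Z), add(SZ, Z))
  →1  mul(S(add(SSZ, Z)), add(SZ, Z))
  →2  add(add(SZ, Z), mul(add(SSZ, Z), add(SZ, Z)))
  →3  add(S(add(Z, Z)), mul(add(SSZ, Z), add(SZ, Z)))
  →4  S(add(add(Z, Z), mul(add(SSZ, Z), add(SZ, Z))))
  →5  S(add(Z, mul(add(SSZ, Z), add(SZ, Z))))
  →6  S(mul(add(SSZ, Z), add(SZ, Z)))
  →7  S(mul(S(add(SZ, Z)), add(SZ, Z)))
  →8  S(add(add(SZ, Z), mul(add(SZ, Z), add(SZ, Z))))
  →9  S(add(S(add(Z, Z)), mul(add(SZ, Z), add(SZ, Z))))
  →10  S(S(add(add(Z, Z), mul(add(SZ, Z), add(SZ, Z)))))
  →11  S(S(add(Z, mul(add(SZ, Z), add(SZ, Z)))))
  →12  S(S(mul(add(SZ, Z), add(SZ, Z))))
  →13  S(S(mul(S(add(Z, Z)), add(SZ, Z))))
  →14  S(S(add(add(SZ, Z), mul(add(Z, Z), add(SZ, Z)))))
  →15  S(S(add(S(add(Z, Z)), mul(add(Z, Z), add(SZ, Z)))))
  →16  S(S(S(add(add(Z, Z), mul(add(Z, Z), add(SZ, Z))))))
  →17  S(S(S(add(Z, mul(add(Z, Z), add(SZ, Z))))))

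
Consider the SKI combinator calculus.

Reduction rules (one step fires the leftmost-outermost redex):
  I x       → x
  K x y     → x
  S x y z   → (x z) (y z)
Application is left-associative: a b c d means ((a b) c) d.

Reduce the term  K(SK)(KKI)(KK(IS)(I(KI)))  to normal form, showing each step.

  start: K(SK)(KKI)(KK(IS)(I(KI)))
  →1  SK(KK(IS)(I(KI)))
  →2  SK(K(I(KI)))
  →3  SK(K(KI))

Answer: normal form = SK(K(KI))  (in 3 steps)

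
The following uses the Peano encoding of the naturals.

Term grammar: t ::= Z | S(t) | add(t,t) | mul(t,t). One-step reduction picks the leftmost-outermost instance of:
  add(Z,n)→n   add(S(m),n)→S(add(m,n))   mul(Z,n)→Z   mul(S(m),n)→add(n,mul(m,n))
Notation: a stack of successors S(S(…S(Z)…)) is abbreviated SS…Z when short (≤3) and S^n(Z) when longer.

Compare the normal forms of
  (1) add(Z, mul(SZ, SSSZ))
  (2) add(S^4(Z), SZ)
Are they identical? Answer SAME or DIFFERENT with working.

Answer: DIFFERENT — A ⇓ SSSZ, B ⇓ S^5(Z)

Reduction:
Term A:
  start: add(Z, mul(SZ, SSSZ))
  step 1: mul(SZ, SSSZ)
  step 2: add(SSSZ, mul(Z, SSSZ))
  step 3: S(add(SSZ, mul(Z, SSSZ)))
  step 4: S(S(add(SZ, mul(Z, SSSZ))))
  step 5: S(S(S(add(Z, mul(Z, SSSZ)))))
  step 6: S(S(S(mul(Z, SSSZ))))
  step 7: SSSZ

Term B:
  start: add(S^4(Z), SZ)
  step 1: S(add(SSSZ, SZ))
  step 2: S(S(add(SSZ, SZ)))
  step 3: S(S(S(add(SZ, SZ))))
  step 4: S(S(S(S(add(Z, SZ)))))
  step 5: S^5(Z)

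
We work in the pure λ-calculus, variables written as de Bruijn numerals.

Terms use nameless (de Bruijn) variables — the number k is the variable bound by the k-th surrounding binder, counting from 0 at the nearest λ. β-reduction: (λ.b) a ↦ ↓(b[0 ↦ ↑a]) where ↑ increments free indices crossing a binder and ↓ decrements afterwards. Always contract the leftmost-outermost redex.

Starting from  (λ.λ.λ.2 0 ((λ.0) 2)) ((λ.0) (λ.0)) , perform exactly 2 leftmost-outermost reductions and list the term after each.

Answer: after 2 steps: λ.λ.(λ.0) 0 ((λ.0) ((λ.0) (λ.0)))

Working:
  start: (λ.λ.λ.2 0 ((λ.0) 2)) ((λ.0) (λ.0))
  →1  λ.λ.(λ.0) (λ.0) 0 ((λ.0) ((λ.0) (λ.0)))
  →2  λ.λ.(λ.0) 0 ((λ.0) ((λ.0) (λ.0)))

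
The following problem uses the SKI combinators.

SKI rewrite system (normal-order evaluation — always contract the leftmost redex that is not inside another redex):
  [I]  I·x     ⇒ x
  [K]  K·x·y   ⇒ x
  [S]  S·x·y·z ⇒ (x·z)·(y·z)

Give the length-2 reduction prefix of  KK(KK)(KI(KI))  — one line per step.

Answer: after 2 steps: KI

Derivation:
  start: KK(KK)(KI(KI))
  →1  K(KI(KI))
  →2  KI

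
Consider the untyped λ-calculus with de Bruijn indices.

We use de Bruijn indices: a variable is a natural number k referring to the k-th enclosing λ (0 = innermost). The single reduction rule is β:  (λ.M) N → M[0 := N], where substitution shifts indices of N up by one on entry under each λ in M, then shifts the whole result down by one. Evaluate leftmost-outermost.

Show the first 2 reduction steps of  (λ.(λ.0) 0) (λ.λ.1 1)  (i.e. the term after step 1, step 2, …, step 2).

  start: (λ.(λ.0) 0) (λ.λ.1 1)
  [1] (λ.0) (λ.λ.1 1)
  [2] λ.λ.1 1

Answer: after 2 steps: λ.λ.1 1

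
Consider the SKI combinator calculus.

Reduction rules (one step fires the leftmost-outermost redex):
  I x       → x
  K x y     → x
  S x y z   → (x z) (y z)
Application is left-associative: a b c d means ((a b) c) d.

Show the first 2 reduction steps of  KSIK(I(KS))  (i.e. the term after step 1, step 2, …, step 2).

Answer: after 2 steps: SK(KS)

Derivation:
  start: KSIK(I(KS))
  →1  SK(I(KS))
  →2  SK(KS)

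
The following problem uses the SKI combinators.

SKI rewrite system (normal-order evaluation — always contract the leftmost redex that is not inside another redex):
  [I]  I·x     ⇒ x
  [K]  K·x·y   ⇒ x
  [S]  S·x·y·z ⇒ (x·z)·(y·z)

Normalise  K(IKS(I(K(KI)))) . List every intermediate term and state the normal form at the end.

  start: K(IKS(I(K(KI))))
  →1  K(KS(I(K(KI))))
  →2  KS

Answer: normal form = KS  (in 2 steps)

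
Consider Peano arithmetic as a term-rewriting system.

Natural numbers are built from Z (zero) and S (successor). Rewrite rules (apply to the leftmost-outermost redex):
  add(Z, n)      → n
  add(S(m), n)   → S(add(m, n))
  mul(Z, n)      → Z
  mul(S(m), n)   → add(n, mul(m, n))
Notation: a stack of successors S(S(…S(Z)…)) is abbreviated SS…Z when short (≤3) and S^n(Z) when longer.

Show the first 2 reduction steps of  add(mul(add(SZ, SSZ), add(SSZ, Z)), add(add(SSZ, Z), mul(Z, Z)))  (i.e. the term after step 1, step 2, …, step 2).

  start: add(mul(add(SZ, SSZ), add(SSZ, Z)), add(add(SSZ, Z), mul(Z, Z)))
  [1] add(mul(S(add(Z, SSZ)), add(SSZ, Z)), add(add(SSZ, Z), mul(Z, Z)))
  [2] add(add(add(SSZ, Z), mul(add(Z, SSZ), add(SSZ, Z))), add(add(SSZ, Z), mul(Z, Z)))

Answer: after 2 steps: add(add(add(SSZ, Z), mul(add(Z, SSZ), add(SSZ, Z))), add(add(SSZ, Z), mul(Z, Z)))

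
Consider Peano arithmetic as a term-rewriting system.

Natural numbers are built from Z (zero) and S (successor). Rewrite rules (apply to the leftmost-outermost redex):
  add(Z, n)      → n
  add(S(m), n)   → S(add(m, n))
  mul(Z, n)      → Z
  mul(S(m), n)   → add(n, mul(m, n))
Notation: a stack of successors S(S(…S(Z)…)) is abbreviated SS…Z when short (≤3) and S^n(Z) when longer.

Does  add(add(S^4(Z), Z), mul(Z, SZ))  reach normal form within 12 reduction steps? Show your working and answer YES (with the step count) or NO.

  start: add(add(S^4(Z), Z), mul(Z, SZ))
  →1  add(S(add(SSSZ, Z)), mul(Z, SZ))
  →2  S(add(add(SSSZ, Z), mul(Z, SZ)))
  →3  S(add(S(add(SSZ, Z)), mul(Z, SZ)))
  →4  S(S(add(add(SSZ, Z), mul(Z, SZ))))
  →5  S(S(add(S(add(SZ, Z)), mul(Z, SZ))))
  →6  S(S(S(add(add(SZ, Z), mul(Z, SZ)))))
  →7  S(S(S(add(S(add(Z, Z)), mul(Z, SZ)))))
  →8  S(S(S(S(add(add(Z, Z), mul(Z, SZ))))))
  →9  S(S(S(S(add(Z, mul(Z, SZ))))))
  →10  S(S(S(S(mul(Z, SZ)))))
  →11  S^4(Z)

Answer: YES — reaches normal form S^4(Z) in 11 ≤ 12 steps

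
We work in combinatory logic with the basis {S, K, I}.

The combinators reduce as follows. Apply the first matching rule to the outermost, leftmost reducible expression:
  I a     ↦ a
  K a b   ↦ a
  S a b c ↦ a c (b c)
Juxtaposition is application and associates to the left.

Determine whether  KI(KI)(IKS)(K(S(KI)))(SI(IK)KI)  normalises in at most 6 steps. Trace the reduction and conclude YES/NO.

  start: KI(KI)(IKS)(K(S(KI)))(SI(IK)KI)
  [1] I(IKS)(K(S(KI)))(SI(IK)KI)
  [2] IKS(K(S(KI)))(SI(IK)KI)
  [3] KS(K(S(KI)))(SI(IK)KI)
  [4] S(SI(IK)KI)
  [5] S(IK(IKK)I)
  [6] S(K(IKK)I)

Answer: NO — after 6 steps the term is S(K(IKK)I), not yet normal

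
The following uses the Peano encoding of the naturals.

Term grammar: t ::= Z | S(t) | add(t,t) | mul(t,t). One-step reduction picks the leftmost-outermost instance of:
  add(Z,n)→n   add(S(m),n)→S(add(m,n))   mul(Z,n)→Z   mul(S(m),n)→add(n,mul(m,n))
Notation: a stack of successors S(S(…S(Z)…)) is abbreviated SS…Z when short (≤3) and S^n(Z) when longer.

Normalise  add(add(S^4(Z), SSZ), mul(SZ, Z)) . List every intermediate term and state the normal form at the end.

Answer: normal form = S^6(Z)  (in 15 steps)

Reduction:
  start: add(add(S^4(Z), SSZ), mul(SZ, Z))
  →1  add(S(add(SSSZ, SSZ)), mul(SZ, Z))
  →2  S(add(add(SSSZ, SSZ), mul(SZ, Z)))
  →3  S(add(S(add(SSZ, SSZ)), mul(SZ, Z)))
  →4  S(S(add(add(SSZ, SSZ), mul(SZ, Z))))
  →5  S(S(add(S(add(SZ, SSZ)), mul(SZ, Z))))
  →6  S(S(S(add(add(SZ, SSZ), mul(SZ, Z)))))
  →7  S(S(S(add(S(add(Z, SSZ)), mul(SZ, Z)))))
  →8  S(S(S(S(add(add(Z, SSZ), mul(SZ, Z))))))
  →9  S(S(S(S(add(SSZ, mul(SZ, Z))))))
  →10  S(S(S(S(S(add(SZ, mul(SZ, Z)))))))
  →11  S(S(S(S(S(S(add(Z, mul(SZ, Z))))))))
  →12  S(S(S(S(S(S(mul(SZ, Z)))))))
  →13  S(S(S(S(S(S(add(Z, mul(Z, Z))))))))
  →14  S(S(S(S(S(S(mul(Z, Z)))))))
  →15  S^6(Z)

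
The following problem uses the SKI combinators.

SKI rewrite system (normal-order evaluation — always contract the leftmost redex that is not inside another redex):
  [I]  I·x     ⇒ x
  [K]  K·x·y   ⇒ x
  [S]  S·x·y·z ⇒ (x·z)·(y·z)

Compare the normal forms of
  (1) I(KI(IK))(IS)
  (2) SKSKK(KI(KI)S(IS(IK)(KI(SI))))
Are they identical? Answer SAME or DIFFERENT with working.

Term A:
  start: I(KI(IK))(IS)
  step 1: KI(IK)(IS)
  step 2: I(IS)
  step 3: IS
  step 4: S

Term B:
  start: SKSKK(KI(KI)S(IS(IK)(KI(SI))))
  step 1: KK(SK)K(KI(KI)S(IS(IK)(KI(SI))))
  step 2: KK(KI(KI)S(IS(IK)(KI(SI))))
  step 3: K

Answer: DIFFERENT — A ⇓ S, B ⇓ K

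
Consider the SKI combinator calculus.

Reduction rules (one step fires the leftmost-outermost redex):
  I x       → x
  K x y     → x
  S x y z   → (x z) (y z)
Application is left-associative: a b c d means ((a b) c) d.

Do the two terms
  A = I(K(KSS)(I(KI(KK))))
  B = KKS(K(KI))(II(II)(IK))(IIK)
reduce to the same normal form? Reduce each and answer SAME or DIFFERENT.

Term A:
  start: I(K(KSS)(I(KI(KK))))
  step 1: K(KSS)(I(KI(KK)))
  step 2: KSS
  step 3: S

Term B:
  start: KKS(K(KI))(II(II)(IK))(IIK)
  step 1: K(K(KI))(II(II)(IK))(IIK)
  step 2: K(KI)(IIK)
  step 3: KI

Answer: DIFFERENT — A ⇓ S, B ⇓ KI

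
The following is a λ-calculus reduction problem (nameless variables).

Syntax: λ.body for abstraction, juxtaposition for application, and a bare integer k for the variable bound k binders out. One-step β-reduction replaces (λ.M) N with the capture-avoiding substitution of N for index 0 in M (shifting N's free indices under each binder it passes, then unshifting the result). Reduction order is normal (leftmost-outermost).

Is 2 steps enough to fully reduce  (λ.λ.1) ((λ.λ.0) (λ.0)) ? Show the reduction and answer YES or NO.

  start: (λ.λ.1) ((λ.λ.0) (λ.0))
  [1] λ.(λ.λ.0) (λ.0)
  [2] λ.λ.0

Answer: YES — reaches normal form λ.λ.0 in 2 ≤ 2 steps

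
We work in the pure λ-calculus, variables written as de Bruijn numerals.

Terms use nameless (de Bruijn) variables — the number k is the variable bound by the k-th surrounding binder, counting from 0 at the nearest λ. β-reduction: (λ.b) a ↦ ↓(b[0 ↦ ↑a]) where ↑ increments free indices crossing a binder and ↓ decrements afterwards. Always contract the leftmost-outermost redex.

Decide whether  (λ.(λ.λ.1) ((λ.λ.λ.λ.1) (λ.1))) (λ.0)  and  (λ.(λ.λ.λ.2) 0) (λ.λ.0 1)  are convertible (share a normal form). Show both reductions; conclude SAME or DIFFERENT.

Answer: DIFFERENT — A ⇓ λ.λ.λ.λ.1, B ⇓ λ.λ.λ.λ.0 1

Working:
Term A:
  start: (λ.(λ.λ.1) ((λ.λ.λ.λ.1) (λ.1))) (λ.0)
  [1] (λ.λ.1) ((λ.λ.λ.λ.1) (λ.λ.0))
  [2] λ.(λ.λ.λ.λ.1) (λ.λ.0)
  [3] λ.λ.λ.λ.1

Term B:
  start: (λ.(λ.λ.λ.2) 0) (λ.λ.0 1)
  [1] (λ.λ.λ.2) (λ.λ.0 1)
  [2] λ.λ.λ.λ.0 1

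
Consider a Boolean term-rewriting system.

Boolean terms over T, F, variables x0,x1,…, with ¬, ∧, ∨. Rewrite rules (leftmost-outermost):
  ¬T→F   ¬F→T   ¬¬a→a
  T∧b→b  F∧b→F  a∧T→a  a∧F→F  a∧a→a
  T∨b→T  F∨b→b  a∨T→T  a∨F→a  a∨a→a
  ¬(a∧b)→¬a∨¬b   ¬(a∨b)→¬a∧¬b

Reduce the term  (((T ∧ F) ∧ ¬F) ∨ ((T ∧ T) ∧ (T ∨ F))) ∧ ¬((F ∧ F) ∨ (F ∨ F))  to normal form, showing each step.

  start: (((T ∧ F) ∧ ¬F) ∨ ((T ∧ T) ∧ (T ∨ F))) ∧ ¬((F ∧ F) ∨ (F ∨ F))
  →1  ((F ∧ ¬F) ∨ ((T ∧ T) ∧ (T ∨ F))) ∧ ¬((F ∧ F) ∨ (F ∨ F))
  →2  (F ∨ ((T ∧ T) ∧ (T ∨ F))) ∧ ¬((F ∧ F) ∨ (F ∨ F))
  →3  ((T ∧ T) ∧ (T ∨ F)) ∧ ¬((F ∧ F) ∨ (F ∨ F))
  →4  (T ∧ (T ∨ F)) ∧ ¬((F ∧ F) ∨ (F ∨ F))
  →5  (T ∨ F) ∧ ¬((F ∧ F) ∨ (F ∨ F))
  →6  T ∧ ¬((F ∧ F) ∨ (F ∨ F))
  →7  ¬((F ∧ F) ∨ (F ∨ F))
  →8  ¬(F ∧ F) ∧ ¬(F ∨ F)
  →9  (¬F ∨ ¬F) ∧ ¬(F ∨ F)
  →10  ¬F ∧ ¬(F ∨ F)
  →11  T ∧ ¬(F ∨ F)
  →12  ¬(F ∨ F)
  →13  ¬F ∧ ¬F
  →14  ¬F
  →15  T

Answer: normal form = T  (in 15 steps)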